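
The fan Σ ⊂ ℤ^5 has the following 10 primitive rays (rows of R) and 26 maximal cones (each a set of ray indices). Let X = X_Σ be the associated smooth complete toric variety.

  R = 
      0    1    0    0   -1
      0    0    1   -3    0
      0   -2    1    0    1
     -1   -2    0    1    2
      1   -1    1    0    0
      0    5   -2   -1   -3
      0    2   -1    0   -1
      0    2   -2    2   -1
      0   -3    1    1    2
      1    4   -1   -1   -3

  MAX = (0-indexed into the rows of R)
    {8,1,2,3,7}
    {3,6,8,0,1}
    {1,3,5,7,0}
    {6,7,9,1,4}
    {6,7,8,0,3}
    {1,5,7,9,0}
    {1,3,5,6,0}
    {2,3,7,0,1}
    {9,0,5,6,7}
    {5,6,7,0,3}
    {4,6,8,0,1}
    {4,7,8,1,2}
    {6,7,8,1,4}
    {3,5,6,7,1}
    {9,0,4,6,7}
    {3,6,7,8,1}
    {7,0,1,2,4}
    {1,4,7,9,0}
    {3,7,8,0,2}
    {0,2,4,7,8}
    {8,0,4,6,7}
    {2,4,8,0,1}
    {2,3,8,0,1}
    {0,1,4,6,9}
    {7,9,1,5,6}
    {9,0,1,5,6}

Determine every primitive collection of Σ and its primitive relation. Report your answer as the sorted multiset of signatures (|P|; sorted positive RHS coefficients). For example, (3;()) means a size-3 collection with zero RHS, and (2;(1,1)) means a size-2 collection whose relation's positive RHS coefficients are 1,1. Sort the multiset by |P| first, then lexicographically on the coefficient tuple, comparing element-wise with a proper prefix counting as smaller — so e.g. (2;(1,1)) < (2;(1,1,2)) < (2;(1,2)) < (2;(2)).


The 10 primitive collections of Σ (r=10, n=5):

  P = {2,6}:  v_{2} + v_{6} = 0 ; sig = (2;())
  P = {3,4}:  v_{3} + v_{4} = v_{8} ; sig = (2;(1))
  P = {3,9}:  v_{3} + v_{9} = v_{6} ; sig = (2;(1))
  P = {4,5}:  v_{4} + v_{5} = v_{9} ; sig = (2;(1))
  P = {5,8}:  v_{5} + v_{8} = v_{6} ; sig = (2;(1))
  P = {8,9}:  v_{8} + v_{9} = v_{4} + v_{6} ; sig = (2;(1,1))
  P = {2,5}:  v_{2} + v_{5} = v_{0} + v_{1} + v_{7} ; sig = (2;(1,1,1))
  P = {2,9}:  v_{2} + v_{9} = v_{0} + v_{1} + v_{4} + v_{7} ; sig = (2;(1,1,1,1))
  P = {0,1,7,8}:  v_{0} + v_{1} + v_{7} + v_{8} = 0 ; sig = (4;())
  P = {0,1,6,7}:  v_{0} + v_{1} + v_{6} + v_{7} = v_{5} ; sig = (4;(1))

so the primitive-relation signature multiset is
{ (2;()),  (2;(1)) ×4,  (2;(1,1)),  (2;(1,1,1)),  (2;(1,1,1,1)),  (4;()),  (4;(1)) }


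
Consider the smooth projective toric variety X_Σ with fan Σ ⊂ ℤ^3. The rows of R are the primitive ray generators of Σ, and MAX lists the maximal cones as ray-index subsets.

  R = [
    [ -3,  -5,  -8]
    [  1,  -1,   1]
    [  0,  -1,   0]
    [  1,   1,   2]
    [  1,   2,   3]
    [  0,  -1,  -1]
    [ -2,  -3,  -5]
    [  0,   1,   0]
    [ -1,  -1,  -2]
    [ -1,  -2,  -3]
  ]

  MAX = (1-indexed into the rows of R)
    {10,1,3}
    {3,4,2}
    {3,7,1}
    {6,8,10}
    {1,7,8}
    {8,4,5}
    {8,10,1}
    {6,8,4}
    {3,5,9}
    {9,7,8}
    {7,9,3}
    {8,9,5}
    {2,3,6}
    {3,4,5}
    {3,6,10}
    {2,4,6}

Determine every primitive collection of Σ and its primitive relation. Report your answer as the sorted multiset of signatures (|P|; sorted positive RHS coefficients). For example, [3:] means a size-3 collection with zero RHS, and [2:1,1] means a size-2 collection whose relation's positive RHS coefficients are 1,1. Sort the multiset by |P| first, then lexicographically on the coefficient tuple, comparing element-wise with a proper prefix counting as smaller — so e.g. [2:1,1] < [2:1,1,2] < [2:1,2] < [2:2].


Minimal non-faces — 22 found among 10 rays, 16 max cones:

  P={3,8}:  v_{3} + v_{8} = 0  ⇒ sig = [2:]
  P={4,9}:  v_{4} + v_{9} = 0  ⇒ sig = [2:]
  P={5,10}:  v_{5} + v_{10} = 0  ⇒ sig = [2:]
  P={1,5}:  v_{1} + v_{5} = v_{7}  ⇒ sig = [2:1]
  P={4,7}:  v_{4} + v_{7} = v_{10}  ⇒ sig = [2:1]
  P={4,10}:  v_{4} + v_{10} = v_{6}  ⇒ sig = [2:1]
  P={5,6}:  v_{5} + v_{6} = v_{4}  ⇒ sig = [2:1]
  P={5,7}:  v_{5} + v_{7} = v_{9}  ⇒ sig = [2:1]
  P={6,9}:  v_{6} + v_{9} = v_{10}  ⇒ sig = [2:1]
  P={7,10}:  v_{7} + v_{10} = v_{1}  ⇒ sig = [2:1]
  P={9,10}:  v_{9} + v_{10} = v_{7}  ⇒ sig = [2:1]
  P={2,8}:  v_{2} + v_{8} = v_{4} + v_{6}  ⇒ sig = [2:1,1]
  P={2,9}:  v_{2} + v_{9} = v_{3} + v_{6}  ⇒ sig = [2:1,1]
  P={2,7}:  v_{2} + v_{7} = v_{3} + v_{6} + v_{10}  ⇒ sig = [2:1,1,1]
  P={1,2}:  v_{1} + v_{2} = v_{3} + v_{6} + 2·v_{10}  ⇒ sig = [2:1,1,2]
  P={2,5}:  v_{2} + v_{5} = v_{3} + 2·v_{4}  ⇒ sig = [2:1,2]
  P={2,10}:  v_{2} + v_{10} = v_{3} + 2·v_{6}  ⇒ sig = [2:1,2]
  P={1,4}:  v_{1} + v_{4} = 2·v_{10}  ⇒ sig = [2:2]
  P={1,9}:  v_{1} + v_{9} = 2·v_{7}  ⇒ sig = [2:2]
  P={6,7}:  v_{6} + v_{7} = 2·v_{10}  ⇒ sig = [2:2]
  P={1,6}:  v_{1} + v_{6} = 3·v_{10}  ⇒ sig = [2:3]
  P={3,4,6}:  v_{3} + v_{4} + v_{6} = v_{2}  ⇒ sig = [3:1]

so the primitive-relation signature multiset is
{ [2:] ×3,  [2:1] ×8,  [2:1,1] ×2,  [2:1,1,1],  [2:1,1,2],  [2:1,2] ×2,  [2:2] ×3,  [2:3],  [3:1] }


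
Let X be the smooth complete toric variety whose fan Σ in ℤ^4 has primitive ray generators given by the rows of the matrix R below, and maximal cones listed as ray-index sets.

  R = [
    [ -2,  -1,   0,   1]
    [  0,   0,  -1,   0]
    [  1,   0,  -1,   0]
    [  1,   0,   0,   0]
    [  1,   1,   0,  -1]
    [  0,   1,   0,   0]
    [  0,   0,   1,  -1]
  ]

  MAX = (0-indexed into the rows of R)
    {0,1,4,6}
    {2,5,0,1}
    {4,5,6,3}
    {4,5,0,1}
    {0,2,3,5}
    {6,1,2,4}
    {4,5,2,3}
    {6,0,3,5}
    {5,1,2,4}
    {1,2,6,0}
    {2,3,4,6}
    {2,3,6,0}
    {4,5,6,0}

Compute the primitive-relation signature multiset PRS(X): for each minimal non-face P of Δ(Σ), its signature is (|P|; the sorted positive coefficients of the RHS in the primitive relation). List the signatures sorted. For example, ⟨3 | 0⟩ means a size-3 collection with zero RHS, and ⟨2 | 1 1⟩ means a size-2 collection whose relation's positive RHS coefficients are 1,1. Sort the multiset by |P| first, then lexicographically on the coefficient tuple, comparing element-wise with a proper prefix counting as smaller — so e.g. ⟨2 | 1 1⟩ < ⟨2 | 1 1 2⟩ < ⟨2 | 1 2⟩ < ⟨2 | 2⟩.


The 5 primitive collections of Σ (r=7, n=4):

  • {1,3}:  v_{1} + v_{3} = v_{2} — sig = ⟨2 | 1⟩
  • {0,3,4}:  v_{0} + v_{3} + v_{4} = 0 — sig = ⟨3 | 0⟩
  • {0,2,4}:  v_{0} + v_{2} + v_{4} = v_{1} — sig = ⟨3 | 1⟩
  • {2,5,6}:  v_{2} + v_{5} + v_{6} = v_{4} — sig = ⟨3 | 1⟩
  • {1,5,6}:  v_{1} + v_{5} + v_{6} = v_{0} + 2·v_{4} — sig = ⟨3 | 1 2⟩

so the primitive-relation signature multiset is
    ⟨2 | 1⟩
    ⟨3 | 0⟩
    ⟨3 | 1⟩
    ⟨3 | 1⟩
    ⟨3 | 1 2⟩


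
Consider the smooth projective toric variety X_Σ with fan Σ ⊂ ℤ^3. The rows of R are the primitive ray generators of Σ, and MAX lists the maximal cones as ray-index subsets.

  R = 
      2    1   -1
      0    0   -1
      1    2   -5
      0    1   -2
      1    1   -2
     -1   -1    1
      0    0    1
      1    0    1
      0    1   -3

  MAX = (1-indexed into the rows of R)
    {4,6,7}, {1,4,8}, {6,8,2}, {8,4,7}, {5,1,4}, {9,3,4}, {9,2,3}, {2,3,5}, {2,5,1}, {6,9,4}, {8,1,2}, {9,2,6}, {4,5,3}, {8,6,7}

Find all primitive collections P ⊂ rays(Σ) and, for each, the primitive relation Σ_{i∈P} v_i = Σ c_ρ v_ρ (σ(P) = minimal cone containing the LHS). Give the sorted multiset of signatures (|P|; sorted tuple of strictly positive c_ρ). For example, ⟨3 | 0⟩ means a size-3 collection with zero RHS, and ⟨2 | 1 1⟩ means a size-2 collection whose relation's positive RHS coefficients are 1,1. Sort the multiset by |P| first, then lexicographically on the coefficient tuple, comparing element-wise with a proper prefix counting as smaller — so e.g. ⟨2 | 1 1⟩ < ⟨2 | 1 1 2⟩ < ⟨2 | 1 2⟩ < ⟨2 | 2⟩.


16 minimal non-faces of Δ(Σ) (on 9 rays):

  P = {2,7}:  v_{2} + v_{7} = 0 ; sig = ⟨2 | 0⟩
  P = {2,4}:  v_{2} + v_{4} = v_{9} ; sig = ⟨2 | 1⟩
  P = {5,6}:  v_{5} + v_{6} = v_{2} ; sig = ⟨2 | 1⟩
  P = {5,8}:  v_{5} + v_{8} = v_{1} ; sig = ⟨2 | 1⟩
  P = {5,9}:  v_{5} + v_{9} = v_{3} ; sig = ⟨2 | 1⟩
  P = {7,9}:  v_{7} + v_{9} = v_{4} ; sig = ⟨2 | 1⟩
  P = {8,9}:  v_{8} + v_{9} = v_{5} ; sig = ⟨2 | 1⟩
  P = {1,6}:  v_{1} + v_{6} = v_{2} + v_{8} ; sig = ⟨2 | 1 1⟩
  P = {3,6}:  v_{3} + v_{6} = v_{2} + v_{9} ; sig = ⟨2 | 1 1⟩
  P = {3,7}:  v_{3} + v_{7} = v_{4} + v_{5} ; sig = ⟨2 | 1 1⟩
  P = {5,7}:  v_{5} + v_{7} = v_{4} + v_{8} ; sig = ⟨2 | 1 1⟩
  P = {1,7}:  v_{1} + v_{7} = v_{4} + 2·v_{8} ; sig = ⟨2 | 1 2⟩
  P = {1,9}:  v_{1} + v_{9} = 2·v_{5} ; sig = ⟨2 | 2⟩
  P = {3,8}:  v_{3} + v_{8} = 2·v_{5} ; sig = ⟨2 | 2⟩
  P = {1,3}:  v_{1} + v_{3} = 3·v_{5} ; sig = ⟨2 | 3⟩
  P = {4,6,8}:  v_{4} + v_{6} + v_{8} = 0 ; sig = ⟨3 | 0⟩

so the primitive-relation signature multiset is
    |P|=2: 15 collections, coeffs (), (1), (1), (1), (1), (1), (1), (1,1), (1,1), (1,1), (1,1), (1,2), (2), (2), (3)
    |P|=3: 1 collection, coeffs ()


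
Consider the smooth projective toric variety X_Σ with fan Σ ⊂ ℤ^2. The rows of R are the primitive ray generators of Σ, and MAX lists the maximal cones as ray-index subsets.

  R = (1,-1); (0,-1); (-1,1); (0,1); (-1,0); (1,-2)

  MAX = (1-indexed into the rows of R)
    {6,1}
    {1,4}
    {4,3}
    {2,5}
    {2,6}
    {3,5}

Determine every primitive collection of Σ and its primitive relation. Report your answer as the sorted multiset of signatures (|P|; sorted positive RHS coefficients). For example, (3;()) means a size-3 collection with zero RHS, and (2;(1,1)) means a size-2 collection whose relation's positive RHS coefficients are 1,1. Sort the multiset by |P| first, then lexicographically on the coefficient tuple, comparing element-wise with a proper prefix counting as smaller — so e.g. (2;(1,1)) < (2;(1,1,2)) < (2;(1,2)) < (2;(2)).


|primitive collections| = 9. Relations:

  P={1,3}:  v_{1} + v_{3} = 0 ; sig = (2;())
  P={2,4}:  v_{2} + v_{4} = 0 ; sig = (2;())
  P={1,2}:  v_{1} + v_{2} = v_{6} ; sig = (2;(1))
  P={1,5}:  v_{1} + v_{5} = v_{2} ; sig = (2;(1))
  P={2,3}:  v_{2} + v_{3} = v_{5} ; sig = (2;(1))
  P={3,6}:  v_{3} + v_{6} = v_{2} ; sig = (2;(1))
  P={4,5}:  v_{4} + v_{5} = v_{3} ; sig = (2;(1))
  P={4,6}:  v_{4} + v_{6} = v_{1} ; sig = (2;(1))
  P={5,6}:  v_{5} + v_{6} = 2·v_{2} ; sig = (2;(2))

Signatures (|P|; sorted positive RHS coefficients), sorted:
    (2;())
    (2;())
    (2;(1))
    (2;(1))
    (2;(1))
    (2;(1))
    (2;(1))
    (2;(1))
    (2;(2))


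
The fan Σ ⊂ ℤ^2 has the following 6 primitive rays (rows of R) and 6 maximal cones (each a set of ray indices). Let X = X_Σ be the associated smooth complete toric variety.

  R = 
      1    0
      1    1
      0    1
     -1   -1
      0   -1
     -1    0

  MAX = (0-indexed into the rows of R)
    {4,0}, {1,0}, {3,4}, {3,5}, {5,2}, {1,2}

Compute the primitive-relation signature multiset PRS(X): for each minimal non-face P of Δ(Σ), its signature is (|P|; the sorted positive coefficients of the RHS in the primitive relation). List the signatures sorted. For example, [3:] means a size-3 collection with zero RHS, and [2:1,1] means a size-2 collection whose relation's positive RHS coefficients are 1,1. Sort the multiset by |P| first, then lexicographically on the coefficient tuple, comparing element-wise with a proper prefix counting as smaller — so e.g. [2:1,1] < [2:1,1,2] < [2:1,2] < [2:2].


The 9 primitive collections of Σ (r=6, n=2):

  P = {0,5}:  v_{0} + v_{5} = 0  →  sig = [2:]
  P = {1,3}:  v_{1} + v_{3} = 0  →  sig = [2:]
  P = {2,4}:  v_{2} + v_{4} = 0  →  sig = [2:]
  P = {0,2}:  v_{0} + v_{2} = v_{1}  →  sig = [2:1]
  P = {0,3}:  v_{0} + v_{3} = v_{4}  →  sig = [2:1]
  P = {1,4}:  v_{1} + v_{4} = v_{0}  →  sig = [2:1]
  P = {1,5}:  v_{1} + v_{5} = v_{2}  →  sig = [2:1]
  P = {2,3}:  v_{2} + v_{3} = v_{5}  →  sig = [2:1]
  P = {4,5}:  v_{4} + v_{5} = v_{3}  →  sig = [2:1]

so the primitive-relation signature multiset is
    [2:]
    [2:]
    [2:]
    [2:1]
    [2:1]
    [2:1]
    [2:1]
    [2:1]
    [2:1]


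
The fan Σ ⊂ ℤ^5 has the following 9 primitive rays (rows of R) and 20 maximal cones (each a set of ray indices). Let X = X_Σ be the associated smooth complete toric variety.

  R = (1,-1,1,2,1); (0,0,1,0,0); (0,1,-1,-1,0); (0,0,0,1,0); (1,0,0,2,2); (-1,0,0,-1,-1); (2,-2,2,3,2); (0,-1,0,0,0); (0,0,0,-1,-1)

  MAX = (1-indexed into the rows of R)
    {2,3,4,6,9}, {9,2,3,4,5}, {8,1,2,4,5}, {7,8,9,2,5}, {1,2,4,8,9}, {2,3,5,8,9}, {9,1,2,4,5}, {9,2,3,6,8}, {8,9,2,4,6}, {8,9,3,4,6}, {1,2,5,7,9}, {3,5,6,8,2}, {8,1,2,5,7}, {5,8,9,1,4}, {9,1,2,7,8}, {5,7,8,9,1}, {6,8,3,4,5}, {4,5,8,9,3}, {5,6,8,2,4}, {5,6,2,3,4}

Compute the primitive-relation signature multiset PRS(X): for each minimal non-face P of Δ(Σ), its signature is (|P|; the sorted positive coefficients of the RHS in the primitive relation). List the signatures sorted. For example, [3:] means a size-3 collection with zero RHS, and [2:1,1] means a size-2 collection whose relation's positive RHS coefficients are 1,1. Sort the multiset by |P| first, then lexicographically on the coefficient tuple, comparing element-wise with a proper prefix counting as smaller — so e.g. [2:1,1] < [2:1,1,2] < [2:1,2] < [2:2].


The 9 primitive collections of Σ (r=9, n=5):

  P = {1,3}:  v_{1} + v_{3} = v_{5} + v_{9}  →  sig = [2:1,1]
  P = {1,6}:  v_{1} + v_{6} = v_{2} + v_{4} + v_{8}  →  sig = [2:1,1,1]
  P = {6,7}:  v_{6} + v_{7} = v_{1} + v_{2} + v_{8}  →  sig = [2:1,1,1]
  P = {3,7}:  v_{3} + v_{7} = v_{2} + 2·v_{5} + v_{8} + 2·v_{9}  →  sig = [2:1,1,2,2]
  P = {4,7}:  v_{4} + v_{7} = 2·v_{1}  →  sig = [2:2]
  P = {5,6,9}:  v_{5} + v_{6} + v_{9} = 0  →  sig = [3:]
  P = {2,3,4,8}:  v_{2} + v_{3} + v_{4} + v_{8} = 0  →  sig = [4:]
  P = {1,2,5,8,9}:  v_{1} + v_{2} + v_{5} + v_{8} + v_{9} = v_{7}  →  sig = [5:1]
  P = {2,4,5,8,9}:  v_{2} + v_{4} + v_{5} + v_{8} + v_{9} = v_{1}  →  sig = [5:1]

Signatures (|P|; sorted positive RHS coefficients), sorted:
{ [2:1,1],  [2:1,1,1] ×2,  [2:1,1,2,2],  [2:2],  [3:],  [4:],  [5:1] ×2 }


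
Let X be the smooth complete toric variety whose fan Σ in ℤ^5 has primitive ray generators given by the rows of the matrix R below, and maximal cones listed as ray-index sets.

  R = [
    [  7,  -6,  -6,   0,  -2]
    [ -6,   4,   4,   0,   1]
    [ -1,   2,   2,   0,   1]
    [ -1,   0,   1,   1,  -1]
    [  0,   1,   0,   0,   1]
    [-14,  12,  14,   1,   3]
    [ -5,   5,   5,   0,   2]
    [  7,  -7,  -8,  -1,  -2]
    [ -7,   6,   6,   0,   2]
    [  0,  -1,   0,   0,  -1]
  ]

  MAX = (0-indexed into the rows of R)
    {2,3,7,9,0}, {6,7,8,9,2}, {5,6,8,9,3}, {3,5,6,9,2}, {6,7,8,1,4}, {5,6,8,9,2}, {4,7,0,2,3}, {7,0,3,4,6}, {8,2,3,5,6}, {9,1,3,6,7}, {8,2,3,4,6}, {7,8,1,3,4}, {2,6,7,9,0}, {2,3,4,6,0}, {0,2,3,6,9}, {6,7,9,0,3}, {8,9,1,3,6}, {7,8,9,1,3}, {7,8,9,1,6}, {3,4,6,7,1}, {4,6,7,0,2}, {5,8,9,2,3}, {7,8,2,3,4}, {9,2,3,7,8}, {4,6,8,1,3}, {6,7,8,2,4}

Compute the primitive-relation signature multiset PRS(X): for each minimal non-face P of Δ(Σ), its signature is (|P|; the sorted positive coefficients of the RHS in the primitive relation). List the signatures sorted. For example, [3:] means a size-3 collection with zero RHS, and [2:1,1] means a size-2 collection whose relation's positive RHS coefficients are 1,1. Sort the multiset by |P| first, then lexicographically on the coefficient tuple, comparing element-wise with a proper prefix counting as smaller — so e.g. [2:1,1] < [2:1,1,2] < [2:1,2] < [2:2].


|primitive collections| = 11. Relations:

  {0,8}:  v_{0} + v_{8} = 0  so sig = [2:]
  {4,9}:  v_{4} + v_{9} = 0  so sig = [2:]
  {1,2}:  v_{1} + v_{2} = v_{8}  so sig = [2:1]
  {5,7}:  v_{5} + v_{7} = v_{8} + v_{9}  so sig = [2:1,1]
  {0,1}:  v_{0} + v_{1} = v_{3} + v_{6} + v_{7}  so sig = [2:1,1,1]
  {0,5}:  v_{0} + v_{5} = v_{2} + v_{3} + v_{6} + v_{9}  so sig = [2:1,1,1,1]
  {4,5}:  v_{4} + v_{5} = v_{2} + v_{3} + v_{6} + v_{8}  so sig = [2:1,1,1,1]
  {1,5}:  v_{1} + v_{5} = v_{3} + v_{6} + 2·v_{8} + v_{9}  so sig = [2:1,1,1,2]
  {2,3,6,7}:  v_{2} + v_{3} + v_{6} + v_{7} = 0  so sig = [4:]
  {3,6,7,8}:  v_{3} + v_{6} + v_{7} + v_{8} = v_{1}  so sig = [4:1]
  {2,3,6,8,9}:  v_{2} + v_{3} + v_{6} + v_{8} + v_{9} = v_{5}  so sig = [5:1]

Signatures (|P|; sorted positive RHS coefficients), sorted:
    |P|=2: 8 collections, coeffs (), (), (1), (1,1), (1,1,1), (1,1,1,1), (1,1,1,1), (1,1,1,2)
    |P|=4: 2 collections, coeffs (), (1)
    |P|=5: 1 collection, coeffs (1)


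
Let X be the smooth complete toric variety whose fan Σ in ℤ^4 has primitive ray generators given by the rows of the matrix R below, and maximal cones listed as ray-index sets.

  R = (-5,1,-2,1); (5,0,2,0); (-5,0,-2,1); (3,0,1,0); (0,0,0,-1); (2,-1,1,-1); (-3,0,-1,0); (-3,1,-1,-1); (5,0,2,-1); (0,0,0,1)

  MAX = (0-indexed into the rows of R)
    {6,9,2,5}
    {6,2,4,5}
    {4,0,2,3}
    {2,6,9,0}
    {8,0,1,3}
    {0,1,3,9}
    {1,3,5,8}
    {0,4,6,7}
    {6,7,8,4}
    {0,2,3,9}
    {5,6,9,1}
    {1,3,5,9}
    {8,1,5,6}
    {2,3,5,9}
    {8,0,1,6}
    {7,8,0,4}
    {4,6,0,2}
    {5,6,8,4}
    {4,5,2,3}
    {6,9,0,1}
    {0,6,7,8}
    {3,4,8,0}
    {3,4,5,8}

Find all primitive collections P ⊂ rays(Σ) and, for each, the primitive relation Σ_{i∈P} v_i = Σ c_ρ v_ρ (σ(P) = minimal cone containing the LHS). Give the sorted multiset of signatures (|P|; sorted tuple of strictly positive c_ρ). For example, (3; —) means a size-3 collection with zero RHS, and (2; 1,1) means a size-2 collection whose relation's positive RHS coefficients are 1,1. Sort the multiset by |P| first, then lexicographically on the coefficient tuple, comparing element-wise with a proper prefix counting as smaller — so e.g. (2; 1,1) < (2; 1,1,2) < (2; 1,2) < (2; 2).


The 13 primitive collections of Σ (r=10, n=4):

  P = {2,8}:  v_{2} + v_{8} = 0 ; sig = (2; —)
  P = {3,6}:  v_{3} + v_{6} = 0 ; sig = (2; —)
  P = {4,9}:  v_{4} + v_{9} = 0 ; sig = (2; —)
  P = {0,5}:  v_{0} + v_{5} = v_{6} ; sig = (2; 1)
  P = {1,2}:  v_{1} + v_{2} = v_{9} ; sig = (2; 1)
  P = {1,4}:  v_{1} + v_{4} = v_{8} ; sig = (2; 1)
  P = {8,9}:  v_{8} + v_{9} = v_{1} ; sig = (2; 1)
  P = {2,7}:  v_{2} + v_{7} = v_{0} + v_{4} + v_{6} ; sig = (2; 1,1,1)
  P = {3,7}:  v_{3} + v_{7} = v_{0} + v_{4} + v_{8} ; sig = (2; 1,1,1)
  P = {7,9}:  v_{7} + v_{9} = v_{0} + v_{6} + v_{8} ; sig = (2; 1,1,1)
  P = {1,7}:  v_{1} + v_{7} = v_{0} + v_{6} + 2·v_{8} ; sig = (2; 1,1,2)
  P = {5,7}:  v_{5} + v_{7} = v_{4} + 2·v_{6} + v_{8} ; sig = (2; 1,1,2)
  P = {0,4,6,8}:  v_{0} + v_{4} + v_{6} + v_{8} = v_{7} ; sig = (4; 1)

Signatures (|P|; sorted positive RHS coefficients), sorted:
    |P|=2: 12 collections, coeffs (), (), (), (1), (1), (1), (1), (1,1,1), (1,1,1), (1,1,1), (1,1,2), (1,1,2)
    |P|=4: 1 collection, coeffs (1)


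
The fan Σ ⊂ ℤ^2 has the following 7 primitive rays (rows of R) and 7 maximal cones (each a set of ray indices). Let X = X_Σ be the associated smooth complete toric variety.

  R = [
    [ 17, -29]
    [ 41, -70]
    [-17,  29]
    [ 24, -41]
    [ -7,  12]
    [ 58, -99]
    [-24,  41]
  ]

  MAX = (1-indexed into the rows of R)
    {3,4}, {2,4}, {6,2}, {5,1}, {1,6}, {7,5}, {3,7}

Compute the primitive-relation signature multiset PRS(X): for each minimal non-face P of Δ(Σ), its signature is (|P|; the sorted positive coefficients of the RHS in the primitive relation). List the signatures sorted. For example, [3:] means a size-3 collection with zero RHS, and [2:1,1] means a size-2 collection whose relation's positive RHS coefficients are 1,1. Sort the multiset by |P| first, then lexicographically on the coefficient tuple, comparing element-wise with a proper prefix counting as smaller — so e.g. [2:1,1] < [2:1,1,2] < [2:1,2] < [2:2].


The 14 primitive collections of Σ (r=7, n=2):

  • {1,3}:  v_{1} + v_{3} = 0  ⇒ sig = [2:]
  • {4,7}:  v_{4} + v_{7} = 0  ⇒ sig = [2:]
  • {1,2}:  v_{1} + v_{2} = v_{6}  ⇒ sig = [2:1]
  • {1,4}:  v_{1} + v_{4} = v_{2}  ⇒ sig = [2:1]
  • {1,7}:  v_{1} + v_{7} = v_{5}  ⇒ sig = [2:1]
  • {2,3}:  v_{2} + v_{3} = v_{4}  ⇒ sig = [2:1]
  • {2,7}:  v_{2} + v_{7} = v_{1}  ⇒ sig = [2:1]
  • {3,5}:  v_{3} + v_{5} = v_{7}  ⇒ sig = [2:1]
  • {3,6}:  v_{3} + v_{6} = v_{2}  ⇒ sig = [2:1]
  • {4,5}:  v_{4} + v_{5} = v_{1}  ⇒ sig = [2:1]
  • {2,5}:  v_{2} + v_{5} = 2·v_{1}  ⇒ sig = [2:2]
  • {4,6}:  v_{4} + v_{6} = 2·v_{2}  ⇒ sig = [2:2]
  • {6,7}:  v_{6} + v_{7} = 2·v_{1}  ⇒ sig = [2:2]
  • {5,6}:  v_{5} + v_{6} = 3·v_{1}  ⇒ sig = [2:3]

Hence PRS(X_Σ) =
[[2:], [2:], [2:1], [2:1], [2:1], [2:1], [2:1], [2:1], [2:1], [2:1], [2:2], [2:2], [2:2], [2:3]]


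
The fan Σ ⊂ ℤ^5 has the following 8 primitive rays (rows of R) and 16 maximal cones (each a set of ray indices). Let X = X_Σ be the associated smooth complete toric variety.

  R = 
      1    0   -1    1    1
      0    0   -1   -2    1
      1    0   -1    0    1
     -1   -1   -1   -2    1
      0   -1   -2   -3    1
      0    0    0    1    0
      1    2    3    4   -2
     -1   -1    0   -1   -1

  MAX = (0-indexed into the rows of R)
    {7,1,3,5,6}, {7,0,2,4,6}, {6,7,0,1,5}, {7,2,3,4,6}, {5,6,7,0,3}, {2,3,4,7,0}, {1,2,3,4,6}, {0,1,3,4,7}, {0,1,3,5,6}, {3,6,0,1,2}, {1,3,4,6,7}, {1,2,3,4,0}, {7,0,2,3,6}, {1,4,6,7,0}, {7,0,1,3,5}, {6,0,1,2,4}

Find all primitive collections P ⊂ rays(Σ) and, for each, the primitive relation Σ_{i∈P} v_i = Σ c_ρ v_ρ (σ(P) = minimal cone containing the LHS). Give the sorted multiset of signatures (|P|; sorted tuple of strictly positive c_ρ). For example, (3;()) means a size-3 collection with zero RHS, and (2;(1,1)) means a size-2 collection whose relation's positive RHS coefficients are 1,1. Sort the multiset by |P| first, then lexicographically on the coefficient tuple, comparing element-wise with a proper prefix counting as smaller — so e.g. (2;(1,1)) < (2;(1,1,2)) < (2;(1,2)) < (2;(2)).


5 collections generate NE(X_Σ); each relation:

  P = {2,5}:  v_{2} + v_{5} = v_{0} ; sig = (2;(1))
  P = {4,5}:  v_{4} + v_{5} = v_{0} + v_{1} + v_{7} ; sig = (2;(1,1,1))
  P = {1,2,7}:  v_{1} + v_{2} + v_{7} = v_{4} ; sig = (3;(1))
  P = {0,3,4,6}:  v_{0} + v_{3} + v_{4} + v_{6} = v_{2} ; sig = (4;(1))
  P = {0,1,3,6,7}:  v_{0} + v_{1} + v_{3} + v_{6} + v_{7} = 0 ; sig = (5;())

Hence PRS(X_Σ) =
{ (2;(1)),  (2;(1,1,1)),  (3;(1)),  (4;(1)),  (5;()) }


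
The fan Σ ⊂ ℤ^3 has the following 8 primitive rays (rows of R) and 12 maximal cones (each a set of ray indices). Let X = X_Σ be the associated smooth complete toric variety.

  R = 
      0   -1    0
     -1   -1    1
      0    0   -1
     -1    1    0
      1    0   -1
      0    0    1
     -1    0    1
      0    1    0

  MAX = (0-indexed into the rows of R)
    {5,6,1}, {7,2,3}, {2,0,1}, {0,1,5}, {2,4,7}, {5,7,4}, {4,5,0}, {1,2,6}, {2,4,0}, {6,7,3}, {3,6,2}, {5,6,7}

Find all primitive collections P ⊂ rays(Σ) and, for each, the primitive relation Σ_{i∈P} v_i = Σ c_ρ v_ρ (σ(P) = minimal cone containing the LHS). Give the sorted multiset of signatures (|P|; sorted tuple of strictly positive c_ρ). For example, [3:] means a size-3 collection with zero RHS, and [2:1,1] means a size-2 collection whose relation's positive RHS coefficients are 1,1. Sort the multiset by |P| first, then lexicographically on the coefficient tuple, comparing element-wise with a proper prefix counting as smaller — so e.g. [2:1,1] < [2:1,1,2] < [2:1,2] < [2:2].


|primitive collections| = 11. Relations:

  {0,7}:  v_{0} + v_{7} = 0 ; sig = [2:]
  {2,5}:  v_{2} + v_{5} = 0 ; sig = [2:]
  {4,6}:  v_{4} + v_{6} = 0 ; sig = [2:]
  {0,6}:  v_{0} + v_{6} = v_{1} ; sig = [2:1]
  {1,4}:  v_{1} + v_{4} = v_{0} ; sig = [2:1]
  {1,7}:  v_{1} + v_{7} = v_{6} ; sig = [2:1]
  {0,3}:  v_{0} + v_{3} = v_{2} + v_{6} ; sig = [2:1,1]
  {3,4}:  v_{3} + v_{4} = v_{2} + v_{7} ; sig = [2:1,1]
  {3,5}:  v_{3} + v_{5} = v_{6} + v_{7} ; sig = [2:1,1]
  {1,3}:  v_{1} + v_{3} = v_{2} + 2·v_{6} ; sig = [2:1,2]
  {2,6,7}:  v_{2} + v_{6} + v_{7} = v_{3} ; sig = [3:1]

Signatures (|P|; sorted positive RHS coefficients), sorted:
{ [2:] ×3,  [2:1] ×3,  [2:1,1] ×3,  [2:1,2],  [3:1] }


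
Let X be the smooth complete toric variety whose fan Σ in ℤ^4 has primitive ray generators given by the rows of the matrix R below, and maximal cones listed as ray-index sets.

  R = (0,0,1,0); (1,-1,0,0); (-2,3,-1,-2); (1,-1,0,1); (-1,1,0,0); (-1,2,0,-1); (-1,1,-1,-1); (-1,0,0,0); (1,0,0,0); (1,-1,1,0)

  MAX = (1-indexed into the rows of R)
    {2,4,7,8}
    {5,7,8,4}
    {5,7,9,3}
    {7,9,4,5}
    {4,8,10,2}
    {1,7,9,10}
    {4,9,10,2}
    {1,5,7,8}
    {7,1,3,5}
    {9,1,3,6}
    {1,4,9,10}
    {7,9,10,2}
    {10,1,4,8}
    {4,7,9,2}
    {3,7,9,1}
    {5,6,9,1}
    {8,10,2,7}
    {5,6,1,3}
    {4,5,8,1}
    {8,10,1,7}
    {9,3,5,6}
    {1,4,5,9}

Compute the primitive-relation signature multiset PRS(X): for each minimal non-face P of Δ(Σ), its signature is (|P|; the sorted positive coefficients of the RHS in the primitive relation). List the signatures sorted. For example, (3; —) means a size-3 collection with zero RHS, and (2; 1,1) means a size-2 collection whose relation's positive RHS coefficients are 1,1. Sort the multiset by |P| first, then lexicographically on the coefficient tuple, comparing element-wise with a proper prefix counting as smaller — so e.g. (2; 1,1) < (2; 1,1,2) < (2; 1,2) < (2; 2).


17 minimal non-faces of Δ(Σ) (on 10 rays):

  • {2,5}:  v_{2} + v_{5} = 0  so sig = (2; —)
  • {8,9}:  v_{8} + v_{9} = 0  so sig = (2; —)
  • {1,2}:  v_{1} + v_{2} = v_{10}  so sig = (2; 1)
  • {5,10}:  v_{5} + v_{10} = v_{1}  so sig = (2; 1)
  • {6,7}:  v_{6} + v_{7} = v_{3}  so sig = (2; 1)
  • {4,6}:  v_{4} + v_{6} = v_{5} + v_{9}  so sig = (2; 1,1)
  • {2,6}:  v_{2} + v_{6} = v_{1} + v_{7} + v_{9}  so sig = (2; 1,1,1)
  • {3,4}:  v_{3} + v_{4} = v_{5} + v_{7} + v_{9}  so sig = (2; 1,1,1)
  • {6,8}:  v_{6} + v_{8} = v_{1} + v_{5} + v_{7}  so sig = (2; 1,1,1)
  • {2,3}:  v_{2} + v_{3} = v_{1} + 2·v_{7} + v_{9}  so sig = (2; 1,1,2)
  • {3,8}:  v_{3} + v_{8} = v_{1} + v_{5} + 2·v_{7}  so sig = (2; 1,1,2)
  • {6,10}:  v_{6} + v_{10} = 2·v_{1} + v_{7} + v_{9}  so sig = (2; 1,1,2)
  • {3,10}:  v_{3} + v_{10} = 2·v_{1} + 2·v_{7} + v_{9}  so sig = (2; 1,2,2)
  • {1,4,7}:  v_{1} + v_{4} + v_{7} = 0  so sig = (3; —)
  • {4,7,10}:  v_{4} + v_{7} + v_{10} = v_{2}  so sig = (3; 1)
  • {1,5,7,9}:  v_{1} + v_{5} + v_{7} + v_{9} = v_{6}  so sig = (4; 1)
  • {1,3,5,9}:  v_{1} + v_{3} + v_{5} + v_{9} = 2·v_{6}  so sig = (4; 2)

Signatures (|P|; sorted positive RHS coefficients), sorted:
    (2; —)
    (2; —)
    (2; 1)
    (2; 1)
    (2; 1)
    (2; 1,1)
    (2; 1,1,1)
    (2; 1,1,1)
    (2; 1,1,1)
    (2; 1,1,2)
    (2; 1,1,2)
    (2; 1,1,2)
    (2; 1,2,2)
    (3; —)
    (3; 1)
    (4; 1)
    (4; 2)


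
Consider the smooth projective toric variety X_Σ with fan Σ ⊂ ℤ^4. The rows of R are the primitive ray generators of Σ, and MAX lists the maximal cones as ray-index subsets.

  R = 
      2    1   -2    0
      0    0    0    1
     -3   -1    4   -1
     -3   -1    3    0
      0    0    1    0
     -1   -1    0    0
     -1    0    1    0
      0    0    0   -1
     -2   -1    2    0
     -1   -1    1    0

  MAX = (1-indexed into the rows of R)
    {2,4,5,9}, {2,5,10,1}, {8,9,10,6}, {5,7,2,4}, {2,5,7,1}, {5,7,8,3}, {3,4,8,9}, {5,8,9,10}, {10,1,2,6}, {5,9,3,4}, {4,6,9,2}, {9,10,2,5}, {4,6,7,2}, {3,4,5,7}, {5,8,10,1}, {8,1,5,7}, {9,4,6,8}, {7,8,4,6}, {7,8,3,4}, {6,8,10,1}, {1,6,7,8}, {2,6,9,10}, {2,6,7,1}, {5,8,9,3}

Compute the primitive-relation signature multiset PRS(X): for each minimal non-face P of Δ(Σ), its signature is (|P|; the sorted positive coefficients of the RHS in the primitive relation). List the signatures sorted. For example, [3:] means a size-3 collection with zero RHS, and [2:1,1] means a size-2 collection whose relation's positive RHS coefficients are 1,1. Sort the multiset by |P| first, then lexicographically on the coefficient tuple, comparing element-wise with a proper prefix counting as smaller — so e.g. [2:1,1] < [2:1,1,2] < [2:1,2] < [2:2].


12 collections generate NE(X_Σ); each relation:

  P={1,9}:  v_{1} + v_{9} = 0  so sig = [2:]
  P={2,8}:  v_{2} + v_{8} = 0  so sig = [2:]
  P={1,4}:  v_{1} + v_{4} = v_{7}  so sig = [2:1]
  P={5,6}:  v_{5} + v_{6} = v_{10}  so sig = [2:1]
  P={7,9}:  v_{7} + v_{9} = v_{4}  so sig = [2:1]
  P={7,10}:  v_{7} + v_{10} = v_{9}  so sig = [2:1]
  P={2,3}:  v_{2} + v_{3} = v_{4} + v_{5}  so sig = [2:1,1]
  P={1,3}:  v_{1} + v_{3} = v_{5} + v_{7} + v_{8}  so sig = [2:1,1,1]
  P={3,10}:  v_{3} + v_{10} = v_{5} + v_{8} + 2·v_{9}  so sig = [2:1,1,2]
  P={3,6}:  v_{3} + v_{6} = v_{8} + 2·v_{9}  so sig = [2:1,2]
  P={4,10}:  v_{4} + v_{10} = 2·v_{9}  so sig = [2:2]
  P={4,5,8}:  v_{4} + v_{5} + v_{8} = v_{3}  so sig = [3:1]

Sorted signature multiset PRS(X):
[[2:], [2:], [2:1], [2:1], [2:1], [2:1], [2:1,1], [2:1,1,1], [2:1,1,2], [2:1,2], [2:2], [3:1]]


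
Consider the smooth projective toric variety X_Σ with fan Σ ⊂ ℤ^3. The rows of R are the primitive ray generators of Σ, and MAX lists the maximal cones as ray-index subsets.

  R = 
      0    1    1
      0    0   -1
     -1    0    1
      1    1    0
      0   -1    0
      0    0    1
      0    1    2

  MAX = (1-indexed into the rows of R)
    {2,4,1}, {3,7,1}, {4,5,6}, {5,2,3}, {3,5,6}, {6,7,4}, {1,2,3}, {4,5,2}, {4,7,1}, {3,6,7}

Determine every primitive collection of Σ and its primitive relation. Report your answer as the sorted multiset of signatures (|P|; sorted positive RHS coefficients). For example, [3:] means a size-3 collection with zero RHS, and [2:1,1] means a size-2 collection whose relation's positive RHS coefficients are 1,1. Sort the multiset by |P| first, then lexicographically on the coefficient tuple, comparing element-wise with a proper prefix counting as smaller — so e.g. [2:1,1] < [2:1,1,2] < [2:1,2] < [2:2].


The 6 primitive collections of Σ (r=7, n=3):

  • {2,6}:  v_{2} + v_{6} = 0  →  sig = [2:]
  • {1,5}:  v_{1} + v_{5} = v_{6}  →  sig = [2:1]
  • {1,6}:  v_{1} + v_{6} = v_{7}  →  sig = [2:1]
  • {2,7}:  v_{2} + v_{7} = v_{1}  →  sig = [2:1]
  • {3,4}:  v_{3} + v_{4} = v_{1}  →  sig = [2:1]
  • {5,7}:  v_{5} + v_{7} = 2·v_{6}  →  sig = [2:2]

Hence PRS(X_Σ) =
[[2:], [2:1], [2:1], [2:1], [2:1], [2:2]]


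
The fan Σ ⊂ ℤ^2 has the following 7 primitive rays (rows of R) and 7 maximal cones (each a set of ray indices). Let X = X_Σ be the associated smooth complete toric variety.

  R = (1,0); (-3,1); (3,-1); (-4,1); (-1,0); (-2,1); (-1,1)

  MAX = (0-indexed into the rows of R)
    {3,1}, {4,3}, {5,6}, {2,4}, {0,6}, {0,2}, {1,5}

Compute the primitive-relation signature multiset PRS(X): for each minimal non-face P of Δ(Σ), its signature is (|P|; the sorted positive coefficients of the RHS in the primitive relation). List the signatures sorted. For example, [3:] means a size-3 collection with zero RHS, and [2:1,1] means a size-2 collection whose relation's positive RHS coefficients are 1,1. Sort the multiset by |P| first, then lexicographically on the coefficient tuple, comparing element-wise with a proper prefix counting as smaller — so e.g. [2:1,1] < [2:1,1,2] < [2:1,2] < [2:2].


Minimal non-faces — 14 found among 7 rays, 7 max cones:

  P = {0,4}:  v_{0} + v_{4} = 0  so sig = [2:]
  P = {1,2}:  v_{1} + v_{2} = 0  so sig = [2:]
  P = {0,1}:  v_{0} + v_{1} = v_{5}  so sig = [2:1]
  P = {0,3}:  v_{0} + v_{3} = v_{1}  so sig = [2:1]
  P = {0,5}:  v_{0} + v_{5} = v_{6}  so sig = [2:1]
  P = {1,4}:  v_{1} + v_{4} = v_{3}  so sig = [2:1]
  P = {2,3}:  v_{2} + v_{3} = v_{4}  so sig = [2:1]
  P = {2,5}:  v_{2} + v_{5} = v_{0}  so sig = [2:1]
  P = {4,5}:  v_{4} + v_{5} = v_{1}  so sig = [2:1]
  P = {4,6}:  v_{4} + v_{6} = v_{5}  so sig = [2:1]
  P = {3,6}:  v_{3} + v_{6} = v_{1} + v_{5}  so sig = [2:1,1]
  P = {1,6}:  v_{1} + v_{6} = 2·v_{5}  so sig = [2:2]
  P = {2,6}:  v_{2} + v_{6} = 2·v_{0}  so sig = [2:2]
  P = {3,5}:  v_{3} + v_{5} = 2·v_{1}  so sig = [2:2]

Hence PRS(X_Σ) =
    [2:]
    [2:]
    [2:1]
    [2:1]
    [2:1]
    [2:1]
    [2:1]
    [2:1]
    [2:1]
    [2:1]
    [2:1,1]
    [2:2]
    [2:2]
    [2:2]


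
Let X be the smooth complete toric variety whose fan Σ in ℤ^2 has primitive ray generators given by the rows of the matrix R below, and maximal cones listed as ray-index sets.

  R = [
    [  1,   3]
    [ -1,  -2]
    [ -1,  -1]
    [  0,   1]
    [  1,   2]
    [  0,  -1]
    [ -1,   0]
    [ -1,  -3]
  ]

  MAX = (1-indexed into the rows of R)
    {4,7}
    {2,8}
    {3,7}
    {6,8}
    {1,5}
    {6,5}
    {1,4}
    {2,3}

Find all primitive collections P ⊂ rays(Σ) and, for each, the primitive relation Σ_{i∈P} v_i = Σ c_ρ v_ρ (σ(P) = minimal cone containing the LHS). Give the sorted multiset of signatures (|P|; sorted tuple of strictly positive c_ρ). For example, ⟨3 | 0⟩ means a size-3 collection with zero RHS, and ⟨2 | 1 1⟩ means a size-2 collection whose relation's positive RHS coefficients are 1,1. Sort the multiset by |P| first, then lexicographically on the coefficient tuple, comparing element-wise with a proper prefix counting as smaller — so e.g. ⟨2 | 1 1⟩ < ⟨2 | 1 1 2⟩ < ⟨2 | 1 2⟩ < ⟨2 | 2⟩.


Σ has 20 primitive collections:

  {1,8}:  v_{1} + v_{8} = 0  ⟹  sig = ⟨2 | 0⟩
  {2,5}:  v_{2} + v_{5} = 0  ⟹  sig = ⟨2 | 0⟩
  {4,6}:  v_{4} + v_{6} = 0  ⟹  sig = ⟨2 | 0⟩
  {1,2}:  v_{1} + v_{2} = v_{4}  ⟹  sig = ⟨2 | 1⟩
  {1,6}:  v_{1} + v_{6} = v_{5}  ⟹  sig = ⟨2 | 1⟩
  {2,4}:  v_{2} + v_{4} = v_{3}  ⟹  sig = ⟨2 | 1⟩
  {2,6}:  v_{2} + v_{6} = v_{8}  ⟹  sig = ⟨2 | 1⟩
  {3,4}:  v_{3} + v_{4} = v_{7}  ⟹  sig = ⟨2 | 1⟩
  {3,5}:  v_{3} + v_{5} = v_{4}  ⟹  sig = ⟨2 | 1⟩
  {3,6}:  v_{3} + v_{6} = v_{2}  ⟹  sig = ⟨2 | 1⟩
  {4,5}:  v_{4} + v_{5} = v_{1}  ⟹  sig = ⟨2 | 1⟩
  {4,8}:  v_{4} + v_{8} = v_{2}  ⟹  sig = ⟨2 | 1⟩
  {5,8}:  v_{5} + v_{8} = v_{6}  ⟹  sig = ⟨2 | 1⟩
  {6,7}:  v_{6} + v_{7} = v_{3}  ⟹  sig = ⟨2 | 1⟩
  {7,8}:  v_{7} + v_{8} = v_{2} + v_{3}  ⟹  sig = ⟨2 | 1 1⟩
  {1,3}:  v_{1} + v_{3} = 2·v_{4}  ⟹  sig = ⟨2 | 2⟩
  {2,7}:  v_{2} + v_{7} = 2·v_{3}  ⟹  sig = ⟨2 | 2⟩
  {3,8}:  v_{3} + v_{8} = 2·v_{2}  ⟹  sig = ⟨2 | 2⟩
  {5,7}:  v_{5} + v_{7} = 2·v_{4}  ⟹  sig = ⟨2 | 2⟩
  {1,7}:  v_{1} + v_{7} = 3·v_{4}  ⟹  sig = ⟨2 | 3⟩

so the primitive-relation signature multiset is
    ⟨2 | 0⟩
    ⟨2 | 0⟩
    ⟨2 | 0⟩
    ⟨2 | 1⟩
    ⟨2 | 1⟩
    ⟨2 | 1⟩
    ⟨2 | 1⟩
    ⟨2 | 1⟩
    ⟨2 | 1⟩
    ⟨2 | 1⟩
    ⟨2 | 1⟩
    ⟨2 | 1⟩
    ⟨2 | 1⟩
    ⟨2 | 1⟩
    ⟨2 | 1 1⟩
    ⟨2 | 2⟩
    ⟨2 | 2⟩
    ⟨2 | 2⟩
    ⟨2 | 2⟩
    ⟨2 | 3⟩


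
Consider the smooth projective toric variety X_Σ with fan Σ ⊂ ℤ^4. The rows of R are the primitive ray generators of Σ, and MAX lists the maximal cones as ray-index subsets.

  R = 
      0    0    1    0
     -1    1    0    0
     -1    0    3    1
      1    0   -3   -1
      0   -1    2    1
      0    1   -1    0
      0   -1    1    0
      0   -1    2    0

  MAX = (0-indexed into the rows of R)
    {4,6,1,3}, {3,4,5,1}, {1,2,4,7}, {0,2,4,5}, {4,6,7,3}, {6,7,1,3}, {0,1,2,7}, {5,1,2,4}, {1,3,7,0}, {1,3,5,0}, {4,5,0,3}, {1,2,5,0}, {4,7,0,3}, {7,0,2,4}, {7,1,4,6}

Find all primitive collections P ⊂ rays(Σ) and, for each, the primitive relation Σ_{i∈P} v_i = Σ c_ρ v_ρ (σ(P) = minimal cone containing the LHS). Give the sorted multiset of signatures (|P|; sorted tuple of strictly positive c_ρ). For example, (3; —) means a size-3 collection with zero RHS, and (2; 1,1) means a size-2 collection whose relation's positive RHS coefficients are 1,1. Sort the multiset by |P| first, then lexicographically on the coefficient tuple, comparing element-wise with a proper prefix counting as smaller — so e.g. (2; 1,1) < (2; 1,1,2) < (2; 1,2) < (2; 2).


Minimal non-faces — 7 found among 8 rays, 15 max cones:

  P = {2,3}:  v_{2} + v_{3} = 0  ⟹  sig = (2; —)
  P = {5,6}:  v_{5} + v_{6} = 0  ⟹  sig = (2; —)
  P = {0,6}:  v_{0} + v_{6} = v_{7}  ⟹  sig = (2; 1)
  P = {5,7}:  v_{5} + v_{7} = v_{0}  ⟹  sig = (2; 1)
  P = {2,6}:  v_{2} + v_{6} = v_{1} + v_{4} + v_{7}  ⟹  sig = (2; 1,1,1)
  P = {0,1,4}:  v_{0} + v_{1} + v_{4} = v_{2}  ⟹  sig = (3; 1)
  P = {1,3,4,7}:  v_{1} + v_{3} + v_{4} + v_{7} = v_{6}  ⟹  sig = (4; 1)

Signatures (|P|; sorted positive RHS coefficients), sorted:
    |P|=2: 5 collections, coeffs (), (), (1), (1), (1,1,1)
    |P|=3: 1 collection, coeffs (1)
    |P|=4: 1 collection, coeffs (1)


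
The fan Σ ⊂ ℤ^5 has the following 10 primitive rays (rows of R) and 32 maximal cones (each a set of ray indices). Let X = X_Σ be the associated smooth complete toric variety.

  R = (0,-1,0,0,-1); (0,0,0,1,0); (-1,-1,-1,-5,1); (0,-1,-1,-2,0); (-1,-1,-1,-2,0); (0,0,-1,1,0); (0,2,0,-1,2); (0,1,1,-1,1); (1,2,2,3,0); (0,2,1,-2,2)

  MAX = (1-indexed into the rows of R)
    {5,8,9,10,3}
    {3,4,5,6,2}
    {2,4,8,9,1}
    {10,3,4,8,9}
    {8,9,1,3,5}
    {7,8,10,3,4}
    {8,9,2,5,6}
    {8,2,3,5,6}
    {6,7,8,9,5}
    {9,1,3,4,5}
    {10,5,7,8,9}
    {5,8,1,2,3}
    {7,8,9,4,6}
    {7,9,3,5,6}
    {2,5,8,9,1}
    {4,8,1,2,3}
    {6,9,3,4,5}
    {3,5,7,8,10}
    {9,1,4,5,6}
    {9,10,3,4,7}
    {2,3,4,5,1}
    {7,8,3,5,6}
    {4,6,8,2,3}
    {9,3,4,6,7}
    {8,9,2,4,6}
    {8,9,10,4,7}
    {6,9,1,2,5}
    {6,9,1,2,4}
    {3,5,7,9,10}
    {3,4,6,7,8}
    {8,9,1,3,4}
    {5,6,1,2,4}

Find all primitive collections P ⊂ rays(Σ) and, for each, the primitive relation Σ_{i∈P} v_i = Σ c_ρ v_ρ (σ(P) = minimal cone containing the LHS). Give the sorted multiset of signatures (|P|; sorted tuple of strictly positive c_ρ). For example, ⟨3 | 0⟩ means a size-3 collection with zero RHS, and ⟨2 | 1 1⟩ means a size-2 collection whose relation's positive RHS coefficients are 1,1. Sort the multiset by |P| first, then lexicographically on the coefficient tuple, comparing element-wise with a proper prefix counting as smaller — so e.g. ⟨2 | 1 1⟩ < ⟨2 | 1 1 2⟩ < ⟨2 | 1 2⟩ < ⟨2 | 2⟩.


Minimal non-faces — 14 found among 10 rays, 32 max cones:

  • {6,10}:  v_{6} + v_{10} = v_{7} — sig = ⟨2 | 1⟩
  • {1,10}:  v_{1} + v_{10} = v_{3} + v_{9} — sig = ⟨2 | 1 1⟩
  • {1,7}:  v_{1} + v_{7} = v_{3} + v_{6} + v_{9} — sig = ⟨2 | 1 1 1⟩
  • {2,10}:  v_{2} + v_{10} = v_{6} + 2·v_{8} — sig = ⟨2 | 1 2⟩
  • {2,7}:  v_{2} + v_{7} = 2·v_{6} + 2·v_{8} — sig = ⟨2 | 2 2⟩
  • {1,6,8}:  v_{1} + v_{6} + v_{8} = 0 — sig = ⟨3 | 0⟩
  • {2,3,9}:  v_{2} + v_{3} + v_{9} = v_{8} — sig = ⟨3 | 1⟩
  • {4,5,8}:  v_{4} + v_{5} + v_{8} = v_{3} — sig = ⟨3 | 1⟩
  • {1,3,6}:  v_{1} + v_{3} + v_{6} = v_{4} + v_{5} — sig = ⟨3 | 1 1⟩
  • {4,5,10}:  v_{4} + v_{5} + v_{10} = 2·v_{3} + v_{6} + v_{9} — sig = ⟨3 | 1 1 2⟩
  • {4,5,7}:  v_{4} + v_{5} + v_{7} = 2·v_{3} + 2·v_{6} + v_{9} — sig = ⟨3 | 1 2 2⟩
  • {2,4,5,9}:  v_{2} + v_{4} + v_{5} + v_{9} = 0 — sig = ⟨4 | 0⟩
  • {3,6,8,9}:  v_{3} + v_{6} + v_{8} + v_{9} = v_{10} — sig = ⟨4 | 1⟩
  • {3,7,8,9}:  v_{3} + v_{7} + v_{8} + v_{9} = 2·v_{10} — sig = ⟨4 | 2⟩

Sorted signature multiset PRS(X):
    |P|=2: 5 collections, coeffs (1), (1,1), (1,1,1), (1,2), (2,2)
    |P|=3: 6 collections, coeffs (), (1), (1), (1,1), (1,1,2), (1,2,2)
    |P|=4: 3 collections, coeffs (), (1), (2)


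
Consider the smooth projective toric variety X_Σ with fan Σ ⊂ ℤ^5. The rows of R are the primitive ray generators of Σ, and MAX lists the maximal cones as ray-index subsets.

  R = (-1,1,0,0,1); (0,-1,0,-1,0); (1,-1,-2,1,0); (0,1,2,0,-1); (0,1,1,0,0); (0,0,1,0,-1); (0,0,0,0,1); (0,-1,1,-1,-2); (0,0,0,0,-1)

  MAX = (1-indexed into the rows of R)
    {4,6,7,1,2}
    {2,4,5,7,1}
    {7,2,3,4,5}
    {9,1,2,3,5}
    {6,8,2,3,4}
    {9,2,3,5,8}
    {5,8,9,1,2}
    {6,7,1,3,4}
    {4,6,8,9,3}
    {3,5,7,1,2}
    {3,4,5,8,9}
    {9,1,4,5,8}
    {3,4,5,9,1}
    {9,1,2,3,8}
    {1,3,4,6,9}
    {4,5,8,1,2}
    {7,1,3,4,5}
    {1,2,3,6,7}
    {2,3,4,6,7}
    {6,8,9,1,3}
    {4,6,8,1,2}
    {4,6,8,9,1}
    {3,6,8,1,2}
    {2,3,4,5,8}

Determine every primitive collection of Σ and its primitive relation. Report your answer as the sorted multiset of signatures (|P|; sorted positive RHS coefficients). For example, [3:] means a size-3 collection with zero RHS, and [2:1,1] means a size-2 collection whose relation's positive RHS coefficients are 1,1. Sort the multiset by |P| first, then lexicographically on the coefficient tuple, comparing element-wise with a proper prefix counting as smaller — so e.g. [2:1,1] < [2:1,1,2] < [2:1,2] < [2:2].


8 minimal non-faces of Δ(Σ) (on 9 rays):

  P = {7,9}:  v_{7} + v_{9} = 0 ; sig = [2:]
  P = {5,6}:  v_{5} + v_{6} = v_{4} ; sig = [2:1]
  P = {7,8}:  v_{7} + v_{8} = v_{2} + v_{6} ; sig = [2:1,1]
  P = {2,6,9}:  v_{2} + v_{6} + v_{9} = v_{8} ; sig = [3:1]
  P = {2,4,9}:  v_{2} + v_{4} + v_{9} = v_{5} + v_{8} ; sig = [3:1,1]
  P = {1,2,3,4}:  v_{1} + v_{2} + v_{3} + v_{4} = 0 ; sig = [4:]
  P = {1,3,5,8}:  v_{1} + v_{3} + v_{5} + v_{8} = v_{9} ; sig = [4:1]
  P = {1,3,4,8}:  v_{1} + v_{3} + v_{4} + v_{8} = v_{6} + v_{9} ; sig = [4:1,1]

Signatures (|P|; sorted positive RHS coefficients), sorted:
    [2:]
    [2:1]
    [2:1,1]
    [3:1]
    [3:1,1]
    [4:]
    [4:1]
    [4:1,1]
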